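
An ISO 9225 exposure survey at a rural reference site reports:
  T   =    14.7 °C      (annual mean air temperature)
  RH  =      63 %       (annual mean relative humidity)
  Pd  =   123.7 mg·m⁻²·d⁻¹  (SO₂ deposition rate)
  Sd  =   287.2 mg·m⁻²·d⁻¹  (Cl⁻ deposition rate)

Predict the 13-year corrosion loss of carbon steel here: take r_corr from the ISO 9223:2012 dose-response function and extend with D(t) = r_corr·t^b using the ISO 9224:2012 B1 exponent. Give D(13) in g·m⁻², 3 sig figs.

carbon steel: T>10 °C ⇒ hinge -0.054·(14.7−10) = -0.2538
  Pd branch = 1.77·Pd^0.52·e^(0.02·RH+f) = 59.29 μm/a
  Sd branch = 0.102·Sd^0.62·e^(0.033·RH+0.04·T) = 49.08 μm/a
  sum: 59.29 + 49.08 → r_corr = 108.4 μm/a
Long-term exponent b (ISO 9224 Table 2, B1) = 0.523
  D(13) = 108.4 × 13^0.523 = 108.4 × 3.825 = 414.5 μm
  Mass loss = 414.5 μm × 7.85 g/cm³ = 3254 g·m⁻²

D(13) = 3.25e+03 g·m⁻²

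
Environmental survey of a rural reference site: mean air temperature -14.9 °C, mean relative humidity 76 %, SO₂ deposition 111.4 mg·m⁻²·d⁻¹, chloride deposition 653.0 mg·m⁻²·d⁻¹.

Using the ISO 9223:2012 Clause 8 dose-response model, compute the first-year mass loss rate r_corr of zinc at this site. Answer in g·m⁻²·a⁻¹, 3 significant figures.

r_corr = 12.0 g·m⁻²·a⁻¹

zinc: temperature factor f = +0.038·(-24.9) = -0.9462
  SO₂ term: 0.0129·111.4^0.44·exp(0.046·76-0.9462) = 1.314
  Cl⁻ term: 0.0175·653.0^0.57·exp(0.008·76+0.085·-14.9) = 0.3644
  r_corr = 1.314 + 0.3644 = 1.678 μm/a
Convert to mass loss: 1.678 μm/a × 7.14 g/cm³ = 11.98 g·m⁻²·a⁻¹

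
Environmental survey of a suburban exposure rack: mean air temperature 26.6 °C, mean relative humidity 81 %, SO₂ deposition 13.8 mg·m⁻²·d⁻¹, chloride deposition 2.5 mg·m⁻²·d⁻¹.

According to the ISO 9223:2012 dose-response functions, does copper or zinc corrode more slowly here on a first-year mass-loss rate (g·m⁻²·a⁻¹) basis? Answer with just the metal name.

zinc

copper: temperature factor f = -0.080·(16.6) = -1.3280
  SO₂ term: 0.0053·13.8^0.26·exp(0.059·81-1.3280) = 0.3307
  Cl⁻ term: 0.01025·2.5^0.27·exp(0.036·81+0.049·26.6) = 0.8925
  sum: 0.3307 + 0.8925 → r_corr = 1.223 μm/a
  mass loss = 1.223 μm/a × 8.96 g/cm³ = 10.96 g·m⁻²·a⁻¹
zinc: temperature factor f = -0.071·(16.6) = -1.1786
  SO₂ term: 0.0129·13.8^0.44·exp(0.046·81-1.1786) = 0.5229
  Sd branch = 0.0175·Sd^0.57·e^(0.008·RH+0.085·T) = 0.541 μm/a
  r_corr = 0.5229 + 0.541 = 1.064 μm/a
  mass loss = 1.064 μm/a × 7.14 g/cm³ = 7.597 g·m⁻²·a⁻¹
Ordering by g·m⁻²·a⁻¹: copper (11) > zinc (7.6)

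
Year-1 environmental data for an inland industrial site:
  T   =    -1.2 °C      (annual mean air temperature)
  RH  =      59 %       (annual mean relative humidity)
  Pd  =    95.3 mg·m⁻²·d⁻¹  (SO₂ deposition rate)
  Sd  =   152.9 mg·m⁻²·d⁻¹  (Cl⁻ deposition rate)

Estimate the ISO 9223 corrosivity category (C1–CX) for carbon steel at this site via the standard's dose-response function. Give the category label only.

C3

carbon steel: temperature factor f = +0.150·(-11.2) = -1.6800
  sulphur-dioxide contribution → 11.48 μm/a
  chloride contribution → 15.4 μm/a
  ⇒ r_corr(carbon steel) = 26.89 μm/a
26.9 μm/a falls in (25, 50] for carbon steel → category C3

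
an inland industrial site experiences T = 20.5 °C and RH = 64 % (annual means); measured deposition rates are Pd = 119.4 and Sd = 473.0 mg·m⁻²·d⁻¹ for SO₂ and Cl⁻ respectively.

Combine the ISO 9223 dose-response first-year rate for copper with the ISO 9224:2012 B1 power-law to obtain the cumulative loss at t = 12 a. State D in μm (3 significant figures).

D(12) = 9.57 μm

copper: temperature factor f = -0.080·(10.5) = -0.8400
  Pd branch = 0.0053·Pd^0.26·e^(0.059·RH+f) = 0.3462 μm/a
  Sd branch = 0.01025·Sd^0.27·e^(0.036·RH+0.049·T) = 1.478 μm/a
  r_corr = 0.3462 + 1.478 = 1.825 μm/a
ISO 9224: D(t) = r_corr · t^b with b = 0.667 (copper, B1)
  D(12) = 1.825 × 12^0.667 = 1.825 × 5.246 = 9.572 μm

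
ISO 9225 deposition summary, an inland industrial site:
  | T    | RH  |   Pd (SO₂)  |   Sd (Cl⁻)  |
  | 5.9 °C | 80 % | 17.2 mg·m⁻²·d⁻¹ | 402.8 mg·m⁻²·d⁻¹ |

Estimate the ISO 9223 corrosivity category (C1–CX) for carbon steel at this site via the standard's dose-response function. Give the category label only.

carbon steel: T≤10 °C ⇒ hinge +0.150·(5.9−10) = -0.6150
  sulphur-dioxide contribution → 20.81 μm/a
  chloride contribution → 74.61 μm/a
  ⇒ r_corr(carbon steel) = 95.42 μm/a
Category bounds: 80…200 μm/a bracket r_corr ⇒ C5

C5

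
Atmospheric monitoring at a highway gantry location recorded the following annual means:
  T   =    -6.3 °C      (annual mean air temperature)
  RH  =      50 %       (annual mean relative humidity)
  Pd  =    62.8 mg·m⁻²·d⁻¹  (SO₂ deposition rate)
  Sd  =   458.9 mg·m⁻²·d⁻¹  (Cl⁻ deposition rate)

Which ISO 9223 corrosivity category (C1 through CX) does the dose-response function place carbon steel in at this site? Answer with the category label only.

C2

carbon steel: f(T) = +0.150·(T−10) [T≤10 °C] = -2.4450
  SO₂ term: 1.77·62.8^0.52·exp(0.02·50-2.4450) = 3.592
  Sd branch = 0.102·Sd^0.62·e^(0.033·RH+0.04·T) = 18.45 μm/a
  r_corr = 3.592 + 18.45 = 22.04 μm/a
22 μm/a falls in (1.3, 25] for carbon steel → category C2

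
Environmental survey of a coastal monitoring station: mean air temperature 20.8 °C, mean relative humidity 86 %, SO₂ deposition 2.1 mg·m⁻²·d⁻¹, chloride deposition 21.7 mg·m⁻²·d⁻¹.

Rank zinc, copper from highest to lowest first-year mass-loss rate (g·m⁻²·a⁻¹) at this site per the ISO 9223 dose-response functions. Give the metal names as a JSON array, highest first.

["copper", "zinc"]

zinc: f(T) = -0.071·(T−10) [T>10 °C] = -0.7668
  Pd branch = 0.0129·Pd^0.44·e^(0.046·RH+f) = 0.4339 μm/a
  Cl⁻ term: 0.0175·21.7^0.57·exp(0.008·86+0.085·20.8) = 1.179
  r_corr = 0.4339 + 1.179 = 1.613 μm/a
  mass loss = 1.613 μm/a × 7.14 g/cm³ = 11.52 g·m⁻²·a⁻¹
copper: f(T) = -0.080·(T−10) [T>10 °C] = -0.8640
  SO₂ term: 0.0053·2.1^0.26·exp(0.059·86-0.8640) = 0.4329
  Cl⁻ term: 0.01025·21.7^0.27·exp(0.036·86+0.049·20.8) = 1.441
  r_corr = 0.4329 + 1.441 = 1.874 μm/a
  mass loss = 1.874 μm/a × 8.96 g/cm³ = 16.79 g·m⁻²·a⁻¹
Ordering by g·m⁻²·a⁻¹: copper (16.8) > zinc (11.5)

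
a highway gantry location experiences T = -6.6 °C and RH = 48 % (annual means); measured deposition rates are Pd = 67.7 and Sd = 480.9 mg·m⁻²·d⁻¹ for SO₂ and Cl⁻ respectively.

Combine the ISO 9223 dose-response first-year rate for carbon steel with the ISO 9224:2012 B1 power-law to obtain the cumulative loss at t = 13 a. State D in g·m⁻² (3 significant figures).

D(13) = 630 g·m⁻²

carbon steel: T≤10 °C ⇒ hinge +0.150·(-6.6−10) = -2.4900
  SO₂ term: 1.77·67.7^0.52·exp(0.02·48-2.4900) = 3.431
  Sd branch = 0.102·Sd^0.62·e^(0.033·RH+0.04·T) = 17.57 μm/a
  sum: 3.431 + 17.57 → r_corr = 21 μm/a
ISO 9224: D(t) = r_corr · t^b with b = 0.523 (carbon steel, B1)
  D(13) = 21 × 13^0.523 = 21 × 3.825 = 80.32 μm
  Mass loss = 80.32 μm × 7.85 g/cm³ = 630.5 g·m⁻²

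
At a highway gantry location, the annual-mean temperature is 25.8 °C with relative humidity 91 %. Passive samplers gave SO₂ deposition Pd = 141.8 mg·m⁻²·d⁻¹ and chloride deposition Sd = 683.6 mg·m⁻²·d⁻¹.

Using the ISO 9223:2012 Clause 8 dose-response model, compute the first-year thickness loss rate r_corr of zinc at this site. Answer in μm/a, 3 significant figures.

zinc: f(T) = -0.071·(T−10) [T>10 °C] = -1.1218
  sulphur-dioxide contribution → 2.444 μm/a
  chloride contribution → 13.41 μm/a
  ⇒ r_corr(zinc) = 15.85 μm/a

r_corr = 15.9 μm/a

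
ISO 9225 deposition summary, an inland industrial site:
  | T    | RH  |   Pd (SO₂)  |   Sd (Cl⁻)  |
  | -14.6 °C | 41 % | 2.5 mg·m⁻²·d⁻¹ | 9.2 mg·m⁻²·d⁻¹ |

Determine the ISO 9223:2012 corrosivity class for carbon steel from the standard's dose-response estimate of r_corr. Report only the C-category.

C1

carbon steel: T≤10 °C ⇒ hinge +0.150·(-14.6−10) = -3.6900
  sulphur-dioxide contribution → 0.1616 μm/a
  chloride contribution → 0.8712 μm/a
  total first-year rate 1.033 μm/a
Category bounds: 0…1.3 μm/a bracket r_corr ⇒ C1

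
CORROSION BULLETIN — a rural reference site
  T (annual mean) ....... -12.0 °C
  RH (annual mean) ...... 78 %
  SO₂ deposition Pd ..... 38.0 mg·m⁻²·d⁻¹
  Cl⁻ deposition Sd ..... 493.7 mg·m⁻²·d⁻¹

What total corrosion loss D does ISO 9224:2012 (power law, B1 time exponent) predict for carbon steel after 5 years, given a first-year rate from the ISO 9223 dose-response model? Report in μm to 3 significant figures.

D(5) = 94.6 μm

carbon steel: T≤10 °C ⇒ hinge +0.150·(-12.0−10) = -3.3000
  Pd branch = 1.77·Pd^0.52·e^(0.02·RH+f) = 2.06 μm/a
  Sd branch = 0.102·Sd^0.62·e^(0.033·RH+0.04·T) = 38.72 μm/a
  r_corr = 2.06 + 38.72 = 40.78 μm/a
Power-law: D(5) = r_corr · 5^0.523
  D(5) = 40.78 × 5^0.523 = 40.78 × 2.32 = 94.63 μm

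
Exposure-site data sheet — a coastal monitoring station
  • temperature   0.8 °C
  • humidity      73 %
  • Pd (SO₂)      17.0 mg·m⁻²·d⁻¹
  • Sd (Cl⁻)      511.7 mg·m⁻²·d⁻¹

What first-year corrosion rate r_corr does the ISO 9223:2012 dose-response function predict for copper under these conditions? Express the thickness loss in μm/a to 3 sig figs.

r_corr = 1.05 μm/a

copper: temperature factor f = +0.126·(-9.2) = -1.1592
  SO₂ term: 0.0053·17.0^0.26·exp(0.059·73-1.1592) = 0.2578
  Sd branch = 0.01025·Sd^0.27·e^(0.036·RH+0.049·T) = 0.7953 μm/a
  sum: 0.2578 + 0.7953 → r_corr = 1.053 μm/a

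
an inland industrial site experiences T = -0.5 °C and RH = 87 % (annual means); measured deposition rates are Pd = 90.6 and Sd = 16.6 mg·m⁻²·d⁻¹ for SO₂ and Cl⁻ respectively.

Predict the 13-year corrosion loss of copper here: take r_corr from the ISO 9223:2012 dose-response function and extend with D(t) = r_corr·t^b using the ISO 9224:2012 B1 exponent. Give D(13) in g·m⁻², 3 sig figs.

copper: temperature factor f = +0.126·(-10.5) = -1.3230
  sulphur-dioxide contribution → 0.7723 μm/a
  chloride contribution → 0.4895 μm/a
  total first-year rate 1.262 μm/a
Power-law: D(13) = r_corr · 13^0.667
  D(13) = 1.262 × 13^0.667 = 1.262 × 5.534 = 6.982 μm
  Mass loss = 6.982 μm × 8.96 g/cm³ = 62.56 g·m⁻²

D(13) = 62.6 g·m⁻²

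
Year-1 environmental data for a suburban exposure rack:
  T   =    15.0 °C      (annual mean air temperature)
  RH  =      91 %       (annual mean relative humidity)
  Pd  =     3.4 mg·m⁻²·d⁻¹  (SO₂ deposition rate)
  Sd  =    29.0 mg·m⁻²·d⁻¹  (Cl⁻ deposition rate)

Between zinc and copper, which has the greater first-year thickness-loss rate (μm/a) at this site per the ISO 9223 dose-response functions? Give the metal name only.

copper

zinc: T>10 °C ⇒ hinge -0.071·(15.0−10) = -0.3550
  sulphur-dioxide contribution → 1.019 μm/a
  chloride contribution → 0.8841 μm/a
  total first-year rate 1.903 μm/a
copper: T>10 °C ⇒ hinge -0.080·(15.0−10) = -0.4000
  sulphur-dioxide contribution → 1.048 μm/a
  chloride contribution → 1.405 μm/a
  total first-year rate 2.453 μm/a
Ordering by μm/a: copper (2.45) > zinc (1.9)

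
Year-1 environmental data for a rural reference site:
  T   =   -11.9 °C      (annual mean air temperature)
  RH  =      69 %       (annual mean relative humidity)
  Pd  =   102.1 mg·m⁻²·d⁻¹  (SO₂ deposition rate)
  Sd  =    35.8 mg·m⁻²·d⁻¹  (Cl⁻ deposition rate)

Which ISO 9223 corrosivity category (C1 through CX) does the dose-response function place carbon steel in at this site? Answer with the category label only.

C2

carbon steel: T≤10 °C ⇒ hinge +0.150·(-11.9−10) = -3.2850
  Pd branch = 1.77·Pd^0.52·e^(0.02·RH+f) = 2.92 μm/a
  Cl⁻ term: 0.102·35.8^0.62·exp(0.033·69+0.04·-11.9) = 5.678
  sum: 2.92 + 5.678 → r_corr = 8.597 μm/a
Category bounds: 1.3…25 μm/a bracket r_corr ⇒ C2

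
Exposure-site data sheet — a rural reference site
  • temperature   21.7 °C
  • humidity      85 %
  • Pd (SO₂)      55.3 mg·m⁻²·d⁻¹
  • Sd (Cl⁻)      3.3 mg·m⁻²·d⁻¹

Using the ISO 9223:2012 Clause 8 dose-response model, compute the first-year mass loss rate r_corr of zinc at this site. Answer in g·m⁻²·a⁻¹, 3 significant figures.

zinc: f(T) = -0.071·(T−10) [T>10 °C] = -0.8307
  SO₂ term: 0.0129·55.3^0.44·exp(0.046·85-0.8307) = 1.64
  Sd branch = 0.0175·Sd^0.57·e^(0.008·RH+0.085·T) = 0.4315 μm/a
  r_corr = 1.64 + 0.4315 = 2.071 μm/a
Convert to mass loss: 2.071 μm/a × 7.14 g/cm³ = 14.79 g·m⁻²·a⁻¹

r_corr = 14.8 g·m⁻²·a⁻¹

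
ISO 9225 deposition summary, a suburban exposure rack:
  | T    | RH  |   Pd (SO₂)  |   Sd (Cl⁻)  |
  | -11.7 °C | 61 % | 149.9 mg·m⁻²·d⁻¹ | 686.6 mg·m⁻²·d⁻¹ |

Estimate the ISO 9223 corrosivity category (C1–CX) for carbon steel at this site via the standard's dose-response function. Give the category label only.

carbon steel: f(T) = +0.150·(T−10) [T≤10 °C] = -3.2550
  Pd branch = 1.77·Pd^0.52·e^(0.02·RH+f) = 3.13 μm/a
  Sd branch = 0.102·Sd^0.62·e^(0.033·RH+0.04·T) = 27.44 μm/a
  r_corr = 3.13 + 27.44 = 30.57 μm/a
ISO 9223 Table 2 (carbon steel): 25 < 30.6 ≤ 50 μm/a ⇒ C3

C3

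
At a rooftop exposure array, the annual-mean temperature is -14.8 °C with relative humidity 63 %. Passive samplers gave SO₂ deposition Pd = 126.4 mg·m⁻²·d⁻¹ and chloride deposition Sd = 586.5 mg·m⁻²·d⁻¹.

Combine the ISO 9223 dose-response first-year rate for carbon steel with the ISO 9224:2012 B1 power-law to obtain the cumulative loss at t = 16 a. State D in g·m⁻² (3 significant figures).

D(16) = 849 g·m⁻²

carbon steel: f(T) = +0.150·(T−10) [T≤10 °C] = -3.7200
  SO₂ term: 1.77·126.4^0.52·exp(0.02·63-3.7200) = 1.873
  Cl⁻ term: 0.102·586.5^0.62·exp(0.033·63+0.04·-14.8) = 23.48
  r_corr = 1.873 + 23.48 = 25.35 μm/a
Power-law: D(16) = r_corr · 16^0.523
  D(16) = 25.35 × 16^0.523 = 25.35 × 4.263 = 108.1 μm
  Mass loss = 108.1 μm × 7.85 g/cm³ = 848.5 g·m⁻²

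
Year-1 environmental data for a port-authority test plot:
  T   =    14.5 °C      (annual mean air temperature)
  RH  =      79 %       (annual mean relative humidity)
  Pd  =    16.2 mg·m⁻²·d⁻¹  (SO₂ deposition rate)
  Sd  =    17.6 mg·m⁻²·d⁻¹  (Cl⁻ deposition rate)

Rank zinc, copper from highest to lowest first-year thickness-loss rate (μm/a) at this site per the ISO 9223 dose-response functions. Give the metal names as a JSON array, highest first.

["zinc", "copper"]

zinc: T>10 °C ⇒ hinge -0.071·(14.5−10) = -0.3195
  sulphur-dioxide contribution → 1.208 μm/a
  chloride contribution → 0.5791 μm/a
  total first-year rate 1.788 μm/a
copper: f(T) = -0.080·(T−10) [T>10 °C] = -0.3600
  sulphur-dioxide contribution → 0.8066 μm/a
  chloride contribution → 0.7775 μm/a
  ⇒ r_corr(copper) = 1.584 μm/a
Ordering by μm/a: zinc (1.79) > copper (1.58)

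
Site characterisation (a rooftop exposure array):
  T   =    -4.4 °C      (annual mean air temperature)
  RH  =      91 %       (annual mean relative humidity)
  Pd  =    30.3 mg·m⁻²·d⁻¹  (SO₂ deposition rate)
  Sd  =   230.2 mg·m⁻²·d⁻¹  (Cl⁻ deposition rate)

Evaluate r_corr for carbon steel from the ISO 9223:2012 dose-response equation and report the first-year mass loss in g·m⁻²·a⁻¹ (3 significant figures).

carbon steel: T≤10 °C ⇒ hinge +0.150·(-4.4−10) = -2.1600
  SO₂ term: 1.77·30.3^0.52·exp(0.02·91-2.1600) = 7.424
  Cl⁻ term: 0.102·230.2^0.62·exp(0.033·91+0.04·-4.4) = 50.22
  r_corr = 7.424 + 50.22 = 57.64 μm/a
Convert to mass loss: 57.64 μm/a × 7.85 g/cm³ = 452.5 g·m⁻²·a⁻¹

r_corr = 452 g·m⁻²·a⁻¹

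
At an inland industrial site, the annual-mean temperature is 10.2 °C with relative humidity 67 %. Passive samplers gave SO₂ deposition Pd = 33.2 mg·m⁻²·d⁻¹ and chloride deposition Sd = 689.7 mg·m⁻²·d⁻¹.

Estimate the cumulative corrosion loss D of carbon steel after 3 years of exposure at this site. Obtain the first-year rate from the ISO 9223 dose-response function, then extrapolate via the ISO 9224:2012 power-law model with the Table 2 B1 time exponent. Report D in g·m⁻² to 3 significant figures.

carbon steel: f(T) = -0.054·(T−10) [T>10 °C] = -0.0108
  sulphur-dioxide contribution → 41.33 μm/a
  chloride contribution → 80.54 μm/a
  total first-year rate 121.9 μm/a
Power-law: D(3) = r_corr · 3^0.523
  D(3) = 121.9 × 3^0.523 = 121.9 × 1.776 = 216.5 μm
  Mass loss = 216.5 μm × 7.85 g/cm³ = 1699 g·m⁻²

D(3) = 1.70e+03 g·m⁻²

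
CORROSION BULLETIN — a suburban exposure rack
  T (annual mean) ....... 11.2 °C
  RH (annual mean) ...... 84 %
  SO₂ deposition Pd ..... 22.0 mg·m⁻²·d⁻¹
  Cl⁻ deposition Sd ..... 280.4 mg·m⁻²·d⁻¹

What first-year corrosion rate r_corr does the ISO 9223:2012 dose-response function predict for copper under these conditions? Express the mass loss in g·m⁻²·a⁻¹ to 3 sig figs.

r_corr = 28.7 g·m⁻²·a⁻¹

copper: T>10 °C ⇒ hinge -0.080·(11.2−10) = -0.0960
  SO₂ term: 0.0053·22.0^0.26·exp(0.059·84-0.0960) = 1.527
  Cl⁻ term: 0.01025·280.4^0.27·exp(0.036·84+0.049·11.2) = 1.672
  sum: 1.527 + 1.672 → r_corr = 3.2 μm/a
Convert to mass loss: 3.2 μm/a × 8.96 g/cm³ = 28.67 g·m⁻²·a⁻¹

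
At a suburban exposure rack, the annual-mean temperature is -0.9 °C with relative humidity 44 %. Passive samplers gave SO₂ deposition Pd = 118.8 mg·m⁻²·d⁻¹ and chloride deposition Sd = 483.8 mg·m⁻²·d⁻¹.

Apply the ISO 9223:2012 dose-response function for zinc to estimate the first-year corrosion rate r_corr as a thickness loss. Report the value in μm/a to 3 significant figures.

r_corr = 1.31 μm/a

zinc: temperature factor f = +0.038·(-10.9) = -0.4142
  sulphur-dioxide contribution → 0.528 μm/a
  chloride contribution → 0.7815 μm/a
  ⇒ r_corr(zinc) = 1.31 μm/a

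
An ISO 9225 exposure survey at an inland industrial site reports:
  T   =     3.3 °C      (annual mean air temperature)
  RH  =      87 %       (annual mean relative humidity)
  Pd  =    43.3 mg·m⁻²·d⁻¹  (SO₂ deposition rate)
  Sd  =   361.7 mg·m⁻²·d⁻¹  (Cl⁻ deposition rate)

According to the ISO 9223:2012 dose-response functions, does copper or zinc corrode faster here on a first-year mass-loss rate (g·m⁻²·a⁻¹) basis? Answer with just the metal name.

copper: f(T) = +0.126·(T−10) [T≤10 °C] = -0.8442
  sulphur-dioxide contribution → 1.029 μm/a
  chloride contribution → 1.355 μm/a
  total first-year rate 2.384 μm/a
  mass loss = 2.384 μm/a × 8.96 g/cm³ = 21.36 g·m⁻²·a⁻¹
zinc: T≤10 °C ⇒ hinge +0.038·(3.3−10) = -0.2546
  sulphur-dioxide contribution → 2.872 μm/a
  chloride contribution → 1.335 μm/a
  ⇒ r_corr(zinc) = 4.206 μm/a
  mass loss = 4.206 μm/a × 7.14 g/cm³ = 30.03 g·m⁻²·a⁻¹
Ordering by g·m⁻²·a⁻¹: zinc (30) > copper (21.4)

zinc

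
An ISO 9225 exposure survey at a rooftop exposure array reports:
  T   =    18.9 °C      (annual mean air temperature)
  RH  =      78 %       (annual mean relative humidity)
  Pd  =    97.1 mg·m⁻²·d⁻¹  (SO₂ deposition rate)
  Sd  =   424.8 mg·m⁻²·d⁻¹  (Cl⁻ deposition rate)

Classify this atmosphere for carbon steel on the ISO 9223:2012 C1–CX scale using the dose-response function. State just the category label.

carbon steel: f(T) = -0.054·(T−10) [T>10 °C] = -0.4806
  SO₂ term: 1.77·97.1^0.52·exp(0.02·78-0.4806) = 56.25
  Sd branch = 0.102·Sd^0.62·e^(0.033·RH+0.04·T) = 121.4 μm/a
  r_corr = 56.25 + 121.4 = 177.7 μm/a
Category bounds: 80…200 μm/a bracket r_corr ⇒ C5

C5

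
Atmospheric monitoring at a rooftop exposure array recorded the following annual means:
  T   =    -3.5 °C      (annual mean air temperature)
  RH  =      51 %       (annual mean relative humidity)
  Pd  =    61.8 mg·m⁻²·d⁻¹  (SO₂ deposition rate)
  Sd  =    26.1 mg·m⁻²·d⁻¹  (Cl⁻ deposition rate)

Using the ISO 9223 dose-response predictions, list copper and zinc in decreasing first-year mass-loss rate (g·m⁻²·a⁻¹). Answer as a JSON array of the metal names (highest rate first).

copper: T≤10 °C ⇒ hinge +0.126·(-3.5−10) = -1.7010
  SO₂ term: 0.0053·61.8^0.26·exp(0.059·51-1.7010) = 0.05728
  Sd branch = 0.01025·Sd^0.27·e^(0.036·RH+0.049·T) = 0.1306 μm/a
  sum: 0.05728 + 0.1306 → r_corr = 0.1879 μm/a
  mass loss = 0.1879 μm/a × 8.96 g/cm³ = 1.684 g·m⁻²·a⁻¹
zinc: temperature factor f = +0.038·(-13.5) = -0.5130
  SO₂ term: 0.0129·61.8^0.44·exp(0.046·51-0.5130) = 0.4951
  Sd branch = 0.0175·Sd^0.57·e^(0.008·RH+0.085·T) = 0.1255 μm/a
  sum: 0.4951 + 0.1255 → r_corr = 0.6206 μm/a
  mass loss = 0.6206 μm/a × 7.14 g/cm³ = 4.431 g·m⁻²·a⁻¹
Ordering by g·m⁻²·a⁻¹: zinc (4.43) > copper (1.68)

["zinc", "copper"]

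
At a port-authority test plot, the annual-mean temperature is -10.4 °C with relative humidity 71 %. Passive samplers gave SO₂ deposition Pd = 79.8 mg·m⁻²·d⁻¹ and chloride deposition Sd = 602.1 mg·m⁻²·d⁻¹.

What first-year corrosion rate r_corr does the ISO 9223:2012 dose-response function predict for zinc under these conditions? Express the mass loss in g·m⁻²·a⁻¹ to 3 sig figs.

r_corr = 11.1 g·m⁻²·a⁻¹

zinc: f(T) = +0.038·(T−10) [T≤10 °C] = -0.7752
  sulphur-dioxide contribution → 1.07 μm/a
  chloride contribution → 0.49 μm/a
  ⇒ r_corr(zinc) = 1.56 μm/a
Convert to mass loss: 1.56 μm/a × 7.14 g/cm³ = 11.14 g·m⁻²·a⁻¹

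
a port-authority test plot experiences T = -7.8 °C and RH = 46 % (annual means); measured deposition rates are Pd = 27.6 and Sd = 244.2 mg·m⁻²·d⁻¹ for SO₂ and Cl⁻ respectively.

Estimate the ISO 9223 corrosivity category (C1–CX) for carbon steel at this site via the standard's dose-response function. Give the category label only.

carbon steel: temperature factor f = +0.150·(-17.8) = -2.6700
  SO₂ term: 1.77·27.6^0.52·exp(0.02·46-2.6700) = 1.727
  Sd branch = 0.102·Sd^0.62·e^(0.033·RH+0.04·T) = 10.3 μm/a
  r_corr = 1.727 + 10.3 = 12.02 μm/a
Category bounds: 1.3…25 μm/a bracket r_corr ⇒ C2

C2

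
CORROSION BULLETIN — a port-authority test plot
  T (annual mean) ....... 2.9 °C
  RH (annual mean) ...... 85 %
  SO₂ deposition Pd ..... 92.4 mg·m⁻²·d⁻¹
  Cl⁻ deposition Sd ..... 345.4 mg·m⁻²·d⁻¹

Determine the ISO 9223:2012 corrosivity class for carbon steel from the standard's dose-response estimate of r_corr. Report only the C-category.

C5

carbon steel: T≤10 °C ⇒ hinge +0.150·(2.9−10) = -1.0650
  SO₂ term: 1.77·92.4^0.52·exp(0.02·85-1.0650) = 35.15
  Cl⁻ term: 0.102·345.4^0.62·exp(0.033·85+0.04·2.9) = 70.95
  r_corr = 35.15 + 70.95 = 106.1 μm/a
ISO 9223 Table 2 (carbon steel): 80 < 106 ≤ 200 μm/a ⇒ C5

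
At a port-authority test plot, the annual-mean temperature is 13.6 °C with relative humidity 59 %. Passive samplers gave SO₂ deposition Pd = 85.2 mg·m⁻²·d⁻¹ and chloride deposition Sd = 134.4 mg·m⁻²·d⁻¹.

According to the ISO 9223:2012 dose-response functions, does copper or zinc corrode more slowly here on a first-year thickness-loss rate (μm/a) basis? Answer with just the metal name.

copper

copper: T>10 °C ⇒ hinge -0.080·(13.6−10) = -0.2880
  SO₂ term: 0.0053·85.2^0.26·exp(0.059·59-0.2880) = 0.4101
  Cl⁻ term: 0.01025·134.4^0.27·exp(0.036·59+0.049·13.6) = 0.627
  r_corr = 0.4101 + 0.627 = 1.037 μm/a
zinc: temperature factor f = -0.071·(3.6) = -0.2556
  SO₂ term: 0.0129·85.2^0.44·exp(0.046·59-0.2556) = 1.066
  Sd branch = 0.0175·Sd^0.57·e^(0.008·RH+0.085·T) = 1.456 μm/a
  sum: 1.066 + 1.456 → r_corr = 2.522 μm/a
Ordering by μm/a: zinc (2.52) > copper (1.04)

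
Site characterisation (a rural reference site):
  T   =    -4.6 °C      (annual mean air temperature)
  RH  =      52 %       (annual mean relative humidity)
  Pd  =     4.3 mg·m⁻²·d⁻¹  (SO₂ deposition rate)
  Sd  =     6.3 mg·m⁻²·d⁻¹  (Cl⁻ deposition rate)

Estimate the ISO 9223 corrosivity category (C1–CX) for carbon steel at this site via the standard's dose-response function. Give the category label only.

carbon steel: T≤10 °C ⇒ hinge +0.150·(-4.6−10) = -2.1900
  Pd branch = 1.77·Pd^0.52·e^(0.02·RH+f) = 1.197 μm/a
  Cl⁻ term: 0.102·6.3^0.62·exp(0.033·52+0.04·-4.6) = 1.478
  r_corr = 1.197 + 1.478 = 2.674 μm/a
Category bounds: 1.3…25 μm/a bracket r_corr ⇒ C2

C2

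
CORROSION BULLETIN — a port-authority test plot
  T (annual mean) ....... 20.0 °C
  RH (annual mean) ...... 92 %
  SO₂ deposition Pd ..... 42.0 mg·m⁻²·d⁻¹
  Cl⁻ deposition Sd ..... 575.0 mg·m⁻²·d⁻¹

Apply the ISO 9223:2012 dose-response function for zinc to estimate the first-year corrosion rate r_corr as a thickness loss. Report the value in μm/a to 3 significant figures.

r_corr = 9.74 μm/a

zinc: T>10 °C ⇒ hinge -0.071·(20.0−10) = -0.7100
  SO₂ term: 0.0129·42.0^0.44·exp(0.046·92-0.7100) = 2.262
  Sd branch = 0.0175·Sd^0.57·e^(0.008·RH+0.085·T) = 7.482 μm/a
  sum: 2.262 + 7.482 → r_corr = 9.743 μm/a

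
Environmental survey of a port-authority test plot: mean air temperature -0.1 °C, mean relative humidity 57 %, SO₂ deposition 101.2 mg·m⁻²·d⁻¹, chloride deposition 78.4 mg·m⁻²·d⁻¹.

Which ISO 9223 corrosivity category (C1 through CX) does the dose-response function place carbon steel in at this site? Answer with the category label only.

carbon steel: T≤10 °C ⇒ hinge +0.150·(-0.1−10) = -1.5150
  Pd branch = 1.77·Pd^0.52·e^(0.02·RH+f) = 13.42 μm/a
  Sd branch = 0.102·Sd^0.62·e^(0.033·RH+0.04·T) = 9.96 μm/a
  r_corr = 13.42 + 9.96 = 23.38 μm/a
ISO 9223 Table 2 (carbon steel): 1.3 < 23.4 ≤ 25 μm/a ⇒ C2

C2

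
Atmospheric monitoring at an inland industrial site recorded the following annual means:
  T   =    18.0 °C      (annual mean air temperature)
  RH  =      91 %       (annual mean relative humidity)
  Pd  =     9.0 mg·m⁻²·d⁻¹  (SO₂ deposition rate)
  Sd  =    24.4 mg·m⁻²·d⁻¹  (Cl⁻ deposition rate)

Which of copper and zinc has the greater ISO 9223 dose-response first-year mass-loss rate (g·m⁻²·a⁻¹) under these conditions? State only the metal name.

copper: temperature factor f = -0.080·(8.0) = -0.6400
  SO₂ term: 0.0053·9.0^0.26·exp(0.059·91-0.6400) = 1.062
  Cl⁻ term: 0.01025·24.4^0.27·exp(0.036·91+0.049·18.0) = 1.553
  sum: 1.062 + 1.553 → r_corr = 2.615 μm/a
  mass loss = 2.615 μm/a × 8.96 g/cm³ = 23.43 g·m⁻²·a⁻¹
zinc: T>10 °C ⇒ hinge -0.071·(18.0−10) = -0.5680
  Pd branch = 0.0129·Pd^0.44·e^(0.046·RH+f) = 1.264 μm/a
  Sd branch = 0.0175·Sd^0.57·e^(0.008·RH+0.085·T) = 1.034 μm/a
  r_corr = 1.264 + 1.034 = 2.298 μm/a
  mass loss = 2.298 μm/a × 7.14 g/cm³ = 16.41 g·m⁻²·a⁻¹
Ordering by g·m⁻²·a⁻¹: copper (23.4) > zinc (16.4)

copper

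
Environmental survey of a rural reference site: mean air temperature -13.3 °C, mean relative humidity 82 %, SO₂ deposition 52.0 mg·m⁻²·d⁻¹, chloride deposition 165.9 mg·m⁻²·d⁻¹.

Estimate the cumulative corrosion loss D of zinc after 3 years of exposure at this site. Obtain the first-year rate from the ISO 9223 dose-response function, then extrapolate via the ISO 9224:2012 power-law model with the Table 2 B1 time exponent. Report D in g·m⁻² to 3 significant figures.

zinc: f(T) = +0.038·(T−10) [T≤10 °C] = -0.8854
  sulphur-dioxide contribution → 1.316 μm/a
  chloride contribution → 0.2006 μm/a
  ⇒ r_corr(zinc) = 1.517 μm/a
Long-term exponent b (ISO 9224 Table 2, B1) = 0.813
  D(3) = 1.517 × 3^0.813 = 1.517 × 2.443 = 3.705 μm
  Mass loss = 3.705 μm × 7.14 g/cm³ = 26.45 g·m⁻²

D(3) = 26.5 g·m⁻²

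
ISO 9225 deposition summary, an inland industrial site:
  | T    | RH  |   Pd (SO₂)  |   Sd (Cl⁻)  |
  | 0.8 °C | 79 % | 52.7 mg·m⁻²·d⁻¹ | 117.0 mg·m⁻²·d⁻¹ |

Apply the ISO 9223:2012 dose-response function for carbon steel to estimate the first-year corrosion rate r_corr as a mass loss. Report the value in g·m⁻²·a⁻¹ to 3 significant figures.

carbon steel: T≤10 °C ⇒ hinge +0.150·(0.8−10) = -1.3800
  Pd branch = 1.77·Pd^0.52·e^(0.02·RH+f) = 16.99 μm/a
  Sd branch = 0.102·Sd^0.62·e^(0.033·RH+0.04·T) = 27.35 μm/a
  sum: 16.99 + 27.35 → r_corr = 44.34 μm/a
Convert to mass loss: 44.34 μm/a × 7.85 g/cm³ = 348.1 g·m⁻²·a⁻¹

r_corr = 348 g·m⁻²·a⁻¹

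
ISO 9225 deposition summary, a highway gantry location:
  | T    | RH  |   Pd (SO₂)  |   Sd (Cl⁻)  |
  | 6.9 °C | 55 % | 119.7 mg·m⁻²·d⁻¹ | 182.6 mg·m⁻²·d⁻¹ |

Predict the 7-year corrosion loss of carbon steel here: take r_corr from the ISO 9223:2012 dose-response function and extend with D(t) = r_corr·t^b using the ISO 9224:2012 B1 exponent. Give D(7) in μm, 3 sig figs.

carbon steel: T≤10 °C ⇒ hinge +0.150·(6.9−10) = -0.4650
  Pd branch = 1.77·Pd^0.52·e^(0.02·RH+f) = 40.21 μm/a
  Sd branch = 0.102·Sd^0.62·e^(0.033·RH+0.04·T) = 20.84 μm/a
  r_corr = 40.21 + 20.84 = 61.05 μm/a
ISO 9224: D(t) = r_corr · t^b with b = 0.523 (carbon steel, B1)
  D(7) = 61.05 × 7^0.523 = 61.05 × 2.767 = 168.9 μm

D(7) = 169 μm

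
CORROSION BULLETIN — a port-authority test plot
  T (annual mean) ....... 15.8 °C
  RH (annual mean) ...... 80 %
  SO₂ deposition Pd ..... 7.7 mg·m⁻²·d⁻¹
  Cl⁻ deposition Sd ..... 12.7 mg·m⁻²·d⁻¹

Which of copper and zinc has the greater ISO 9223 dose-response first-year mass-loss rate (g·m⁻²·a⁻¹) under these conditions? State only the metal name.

copper

copper: f(T) = -0.080·(T−10) [T>10 °C] = -0.4640
  SO₂ term: 0.0053·7.7^0.26·exp(0.059·80-0.4640) = 0.6355
  Sd branch = 0.01025·Sd^0.27·e^(0.036·RH+0.049·T) = 0.7866 μm/a
  sum: 0.6355 + 0.7866 → r_corr = 1.422 μm/a
  mass loss = 1.422 μm/a × 8.96 g/cm³ = 12.74 g·m⁻²·a⁻¹
zinc: T>10 °C ⇒ hinge -0.071·(15.8−10) = -0.4118
  Pd branch = 0.0129·Pd^0.44·e^(0.046·RH+f) = 0.8318 μm/a
  Sd branch = 0.0175·Sd^0.57·e^(0.008·RH+0.085·T) = 0.5413 μm/a
  sum: 0.8318 + 0.5413 → r_corr = 1.373 μm/a
  mass loss = 1.373 μm/a × 7.14 g/cm³ = 9.804 g·m⁻²·a⁻¹
Ordering by g·m⁻²·a⁻¹: copper (12.7) > zinc (9.8)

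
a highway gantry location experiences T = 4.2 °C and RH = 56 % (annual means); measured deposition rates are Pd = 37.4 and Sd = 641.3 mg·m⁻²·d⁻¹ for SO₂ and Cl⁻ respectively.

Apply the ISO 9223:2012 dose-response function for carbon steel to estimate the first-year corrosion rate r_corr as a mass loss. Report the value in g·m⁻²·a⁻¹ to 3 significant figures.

carbon steel: T≤10 °C ⇒ hinge +0.150·(4.2−10) = -0.8700
  SO₂ term: 1.77·37.4^0.52·exp(0.02·56-0.8700) = 14.94
  Cl⁻ term: 0.102·641.3^0.62·exp(0.033·56+0.04·4.2) = 42.12
  r_corr = 14.94 + 42.12 = 57.07 μm/a
Convert to mass loss: 57.07 μm/a × 7.85 g/cm³ = 448 g·m⁻²·a⁻¹

r_corr = 448 g·m⁻²·a⁻¹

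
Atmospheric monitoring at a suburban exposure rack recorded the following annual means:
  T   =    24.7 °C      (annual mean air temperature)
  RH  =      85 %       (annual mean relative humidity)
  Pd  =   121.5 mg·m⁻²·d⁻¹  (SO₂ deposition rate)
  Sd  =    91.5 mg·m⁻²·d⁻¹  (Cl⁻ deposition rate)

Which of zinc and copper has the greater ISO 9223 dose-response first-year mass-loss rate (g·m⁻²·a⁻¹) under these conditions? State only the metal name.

zinc: temperature factor f = -0.071·(14.7) = -1.0437
  SO₂ term: 0.0129·121.5^0.44·exp(0.046·85-1.0437) = 1.873
  Cl⁻ term: 0.0175·91.5^0.57·exp(0.008·85+0.085·24.7) = 3.7
  sum: 1.873 + 3.7 → r_corr = 5.573 μm/a
  mass loss = 5.573 μm/a × 7.14 g/cm³ = 39.79 g·m⁻²·a⁻¹
copper: temperature factor f = -0.080·(14.7) = -1.1760
  SO₂ term: 0.0053·121.5^0.26·exp(0.059·85-1.1760) = 0.8581
  Cl⁻ term: 0.01025·91.5^0.27·exp(0.036·85+0.049·24.7) = 2.482
  r_corr = 0.8581 + 2.482 = 3.34 μm/a
  mass loss = 3.34 μm/a × 8.96 g/cm³ = 29.93 g·m⁻²·a⁻¹
Ordering by g·m⁻²·a⁻¹: zinc (39.8) > copper (29.9)

zinc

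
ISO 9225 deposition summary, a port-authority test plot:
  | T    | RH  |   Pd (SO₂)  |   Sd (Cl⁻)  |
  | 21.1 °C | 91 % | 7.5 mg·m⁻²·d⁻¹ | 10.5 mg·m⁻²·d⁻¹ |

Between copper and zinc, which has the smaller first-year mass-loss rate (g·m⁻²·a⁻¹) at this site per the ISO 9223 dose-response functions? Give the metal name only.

zinc

copper: temperature factor f = -0.080·(11.1) = -0.8880
  SO₂ term: 0.0053·7.5^0.26·exp(0.059·91-0.8880) = 0.7904
  Sd branch = 0.01025·Sd^0.27·e^(0.036·RH+0.049·T) = 1.439 μm/a
  r_corr = 0.7904 + 1.439 = 2.23 μm/a
  mass loss = 2.23 μm/a × 8.96 g/cm³ = 19.98 g·m⁻²·a⁻¹
zinc: temperature factor f = -0.071·(11.1) = -0.7881
  SO₂ term: 0.0129·7.5^0.44·exp(0.046·91-0.7881) = 0.9361
  Sd branch = 0.0175·Sd^0.57·e^(0.008·RH+0.085·T) = 0.8321 μm/a
  sum: 0.9361 + 0.8321 → r_corr = 1.768 μm/a
  mass loss = 1.768 μm/a × 7.14 g/cm³ = 12.62 g·m⁻²·a⁻¹
Ordering by g·m⁻²·a⁻¹: copper (20) > zinc (12.6)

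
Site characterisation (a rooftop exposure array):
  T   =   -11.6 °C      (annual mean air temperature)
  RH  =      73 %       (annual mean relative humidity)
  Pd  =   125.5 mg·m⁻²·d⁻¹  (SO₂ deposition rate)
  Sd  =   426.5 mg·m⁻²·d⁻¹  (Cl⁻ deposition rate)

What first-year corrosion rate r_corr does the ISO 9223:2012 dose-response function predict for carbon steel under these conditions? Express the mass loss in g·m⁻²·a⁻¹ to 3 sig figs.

r_corr = 268 g·m⁻²·a⁻¹

carbon steel: f(T) = +0.150·(T−10) [T≤10 °C] = -3.2400
  sulphur-dioxide contribution → 3.683 μm/a
  chloride contribution → 30.47 μm/a
  total first-year rate 34.15 μm/a
Convert to mass loss: 34.15 μm/a × 7.85 g/cm³ = 268.1 g·m⁻²·a⁻¹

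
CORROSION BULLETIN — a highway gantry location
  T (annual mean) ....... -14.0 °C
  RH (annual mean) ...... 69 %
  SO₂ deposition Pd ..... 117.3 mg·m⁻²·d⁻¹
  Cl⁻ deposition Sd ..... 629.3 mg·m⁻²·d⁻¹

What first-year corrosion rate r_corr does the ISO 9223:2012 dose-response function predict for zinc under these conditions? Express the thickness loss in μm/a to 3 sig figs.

zinc: T≤10 °C ⇒ hinge +0.038·(-14.0−10) = -0.9120
  sulphur-dioxide contribution → 1.008 μm/a
  chloride contribution → 0.3642 μm/a
  ⇒ r_corr(zinc) = 1.372 μm/a

r_corr = 1.37 μm/a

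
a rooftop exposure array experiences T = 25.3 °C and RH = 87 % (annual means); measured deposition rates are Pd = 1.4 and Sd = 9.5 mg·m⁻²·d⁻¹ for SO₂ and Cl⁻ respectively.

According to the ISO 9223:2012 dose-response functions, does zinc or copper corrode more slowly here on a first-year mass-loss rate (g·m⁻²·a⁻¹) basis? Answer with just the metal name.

zinc

zinc: T>10 °C ⇒ hinge -0.071·(25.3−10) = -1.0863
  SO₂ term: 0.0129·1.4^0.44·exp(0.046·87-1.0863) = 0.2762
  Cl⁻ term: 0.0175·9.5^0.57·exp(0.008·87+0.085·25.3) = 1.088
  sum: 0.2762 + 1.088 → r_corr = 1.364 μm/a
  mass loss = 1.364 μm/a × 7.14 g/cm³ = 9.739 g·m⁻²·a⁻¹
copper: T>10 °C ⇒ hinge -0.080·(25.3−10) = -1.2240
  Pd branch = 0.0053·Pd^0.26·e^(0.059·RH+f) = 0.2884 μm/a
  Cl⁻ term: 0.01025·9.5^0.27·exp(0.036·87+0.049·25.3) = 1.49
  r_corr = 0.2884 + 1.49 = 1.779 μm/a
  mass loss = 1.779 μm/a × 8.96 g/cm³ = 15.94 g·m⁻²·a⁻¹
Ordering by g·m⁻²·a⁻¹: copper (15.9) > zinc (9.74)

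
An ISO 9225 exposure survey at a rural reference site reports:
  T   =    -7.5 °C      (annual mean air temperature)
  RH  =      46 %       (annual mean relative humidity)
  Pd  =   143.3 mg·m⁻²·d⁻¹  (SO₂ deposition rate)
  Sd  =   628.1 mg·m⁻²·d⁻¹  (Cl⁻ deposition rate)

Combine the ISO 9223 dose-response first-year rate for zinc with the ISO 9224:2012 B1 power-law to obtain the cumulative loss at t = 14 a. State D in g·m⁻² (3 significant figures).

zinc: temperature factor f = +0.038·(-17.5) = -0.6650
  Pd branch = 0.0129·Pd^0.44·e^(0.046·RH+f) = 0.4892 μm/a
  Sd branch = 0.0175·Sd^0.57·e^(0.008·RH+0.085·T) = 0.5259 μm/a
  sum: 0.4892 + 0.5259 → r_corr = 1.015 μm/a
Power-law: D(14) = r_corr · 14^0.813
  D(14) = 1.015 × 14^0.813 = 1.015 × 8.547 = 8.676 μm
  Mass loss = 8.676 μm × 7.14 g/cm³ = 61.94 g·m⁻²

D(14) = 61.9 g·m⁻²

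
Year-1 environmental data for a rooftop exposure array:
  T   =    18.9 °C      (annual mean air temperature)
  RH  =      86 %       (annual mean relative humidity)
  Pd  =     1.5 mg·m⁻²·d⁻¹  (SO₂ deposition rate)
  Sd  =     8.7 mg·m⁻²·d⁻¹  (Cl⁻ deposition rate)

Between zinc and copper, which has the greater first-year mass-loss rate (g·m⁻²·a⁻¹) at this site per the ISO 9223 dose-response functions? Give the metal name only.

copper

zinc: temperature factor f = -0.071·(8.9) = -0.6319
  Pd branch = 0.0129·Pd^0.44·e^(0.046·RH+f) = 0.4283 μm/a
  Cl⁻ term: 0.0175·8.7^0.57·exp(0.008·86+0.085·18.9) = 0.5957
  r_corr = 0.4283 + 0.5957 = 1.024 μm/a
  mass loss = 1.024 μm/a × 7.14 g/cm³ = 7.311 g·m⁻²·a⁻¹
copper: temperature factor f = -0.080·(8.9) = -0.7120
  Pd branch = 0.0053·Pd^0.26·e^(0.059·RH+f) = 0.4618 μm/a
  Sd branch = 0.01025·Sd^0.27·e^(0.036·RH+0.049·T) = 1.026 μm/a
  r_corr = 0.4618 + 1.026 = 1.488 μm/a
  mass loss = 1.488 μm/a × 8.96 g/cm³ = 13.33 g·m⁻²·a⁻¹
Ordering by g·m⁻²·a⁻¹: copper (13.3) > zinc (7.31)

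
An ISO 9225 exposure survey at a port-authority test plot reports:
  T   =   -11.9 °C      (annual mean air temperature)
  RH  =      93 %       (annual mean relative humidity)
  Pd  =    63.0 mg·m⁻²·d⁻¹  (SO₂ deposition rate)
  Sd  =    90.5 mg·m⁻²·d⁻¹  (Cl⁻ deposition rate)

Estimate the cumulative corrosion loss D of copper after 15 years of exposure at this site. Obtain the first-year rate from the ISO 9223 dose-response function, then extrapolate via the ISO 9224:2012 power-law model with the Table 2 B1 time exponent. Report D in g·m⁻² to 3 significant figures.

copper: T≤10 °C ⇒ hinge +0.126·(-11.9−10) = -2.7594
  SO₂ term: 0.0053·63.0^0.26·exp(0.059·93-2.7594) = 0.2381
  Sd branch = 0.01025·Sd^0.27·e^(0.036·RH+0.049·T) = 0.5493 μm/a
  r_corr = 0.2381 + 0.5493 = 0.7873 μm/a
ISO 9224: D(t) = r_corr · t^b with b = 0.667 (copper, B1)
  D(15) = 0.7873 × 15^0.667 = 0.7873 × 6.088 = 4.793 μm
  Mass loss = 4.793 μm × 8.96 g/cm³ = 42.95 g·m⁻²

D(15) = 42.9 g·m⁻²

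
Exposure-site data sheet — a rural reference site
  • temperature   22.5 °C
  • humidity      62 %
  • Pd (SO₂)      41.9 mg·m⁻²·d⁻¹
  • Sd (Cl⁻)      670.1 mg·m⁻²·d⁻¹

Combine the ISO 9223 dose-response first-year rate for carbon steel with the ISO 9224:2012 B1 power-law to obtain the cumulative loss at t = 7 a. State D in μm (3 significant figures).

D(7) = 364 μm

carbon steel: temperature factor f = -0.054·(12.5) = -0.6750
  SO₂ term: 1.77·41.9^0.52·exp(0.02·62-0.6750) = 21.72
  Sd branch = 0.102·Sd^0.62·e^(0.033·RH+0.04·T) = 109.7 μm/a
  sum: 21.72 + 109.7 → r_corr = 131.4 μm/a
ISO 9224: D(t) = r_corr · t^b with b = 0.523 (carbon steel, B1)
  D(7) = 131.4 × 7^0.523 = 131.4 × 2.767 = 363.6 μm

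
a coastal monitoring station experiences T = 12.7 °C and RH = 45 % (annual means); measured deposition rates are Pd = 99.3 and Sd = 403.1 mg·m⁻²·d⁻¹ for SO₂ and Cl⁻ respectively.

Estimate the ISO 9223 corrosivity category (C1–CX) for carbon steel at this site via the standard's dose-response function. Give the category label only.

C4

carbon steel: T>10 °C ⇒ hinge -0.054·(12.7−10) = -0.1458
  sulphur-dioxide contribution → 41.11 μm/a
  chloride contribution → 30.87 μm/a
  total first-year rate 71.98 μm/a
ISO 9223 Table 2 (carbon steel): 50 < 72 ≤ 80 μm/a ⇒ C4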